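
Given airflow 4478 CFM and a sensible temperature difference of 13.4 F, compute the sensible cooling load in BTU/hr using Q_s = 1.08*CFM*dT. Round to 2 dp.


Q = 1.08 * 4478 * 13.4 = 64805.62 BTU/hr

64805.62 BTU/hr


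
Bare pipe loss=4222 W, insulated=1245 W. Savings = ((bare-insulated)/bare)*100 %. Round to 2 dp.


Savings = ((4222-1245)/4222)*100 = 70.51 %

70.51 %


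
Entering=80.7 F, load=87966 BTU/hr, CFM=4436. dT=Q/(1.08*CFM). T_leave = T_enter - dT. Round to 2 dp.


dT = 87966/(1.08*4436) = 18.3611
T_leave = 80.7 - 18.3611 = 62.34 F

62.34 F


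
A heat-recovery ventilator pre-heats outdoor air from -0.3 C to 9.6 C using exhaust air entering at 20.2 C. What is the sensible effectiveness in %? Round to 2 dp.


eff = (9.6-(-0.3))/(20.2-(-0.3))*100 = 48.29 %

48.29 %


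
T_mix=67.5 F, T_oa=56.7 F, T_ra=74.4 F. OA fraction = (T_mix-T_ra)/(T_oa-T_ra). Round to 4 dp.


frac = (67.5 - 74.4) / (56.7 - 74.4) = 0.3898

0.3898


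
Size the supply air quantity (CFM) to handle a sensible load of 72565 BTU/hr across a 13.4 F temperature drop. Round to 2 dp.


CFM = 72565 / (1.08 * 13.4) = 5014.17

5014.17 CFM


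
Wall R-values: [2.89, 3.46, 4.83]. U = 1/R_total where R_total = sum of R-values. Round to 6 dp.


R_total = 2.89 + 3.46 + 4.83 = 11.18
U = 1/11.18 = 0.089445

0.089445


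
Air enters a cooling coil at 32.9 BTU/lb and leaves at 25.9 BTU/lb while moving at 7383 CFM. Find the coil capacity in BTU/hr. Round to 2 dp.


Q = 4.5 * 7383 * (32.9 - 25.9) = 232564.50 BTU/hr

232564.50 BTU/hr


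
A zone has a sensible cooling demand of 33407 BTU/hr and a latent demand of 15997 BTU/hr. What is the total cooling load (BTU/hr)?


Qt = 33407 + 15997 = 49404 BTU/hr

49404 BTU/hr


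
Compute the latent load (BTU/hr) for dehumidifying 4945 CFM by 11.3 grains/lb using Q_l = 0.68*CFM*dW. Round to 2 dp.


Q = 0.68 * 4945 * 11.3 = 37997.38 BTU/hr

37997.38 BTU/hr


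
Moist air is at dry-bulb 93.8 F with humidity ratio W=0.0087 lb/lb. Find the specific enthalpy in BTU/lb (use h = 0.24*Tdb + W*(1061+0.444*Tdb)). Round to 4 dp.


h = 0.24*93.8 + 0.0087*(1061+0.444*93.8) = 32.1050 BTU/lb

32.1050 BTU/lb


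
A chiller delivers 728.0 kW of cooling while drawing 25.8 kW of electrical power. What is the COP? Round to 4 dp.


COP = 728.0 / 25.8 = 28.2171

28.2171


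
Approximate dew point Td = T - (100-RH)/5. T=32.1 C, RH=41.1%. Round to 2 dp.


Td = 32.1 - (100-41.1)/5 = 20.32 C

20.32 C


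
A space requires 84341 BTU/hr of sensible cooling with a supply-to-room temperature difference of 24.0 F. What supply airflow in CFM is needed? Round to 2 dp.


CFM = 84341 / (1.08 * 24.0) = 3253.90

3253.90 CFM


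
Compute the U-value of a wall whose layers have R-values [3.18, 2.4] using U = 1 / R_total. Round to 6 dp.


R_total = 3.18 + 2.4 = 5.58
U = 1/5.58 = 0.179211

0.179211


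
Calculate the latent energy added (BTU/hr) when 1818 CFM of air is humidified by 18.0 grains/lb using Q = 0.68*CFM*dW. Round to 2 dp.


Q = 0.68 * 1818 * 18.0 = 22252.32 BTU/hr

22252.32 BTU/hr


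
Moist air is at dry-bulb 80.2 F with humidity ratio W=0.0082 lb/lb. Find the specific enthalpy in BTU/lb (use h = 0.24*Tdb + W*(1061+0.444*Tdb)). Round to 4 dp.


h = 0.24*80.2 + 0.0082*(1061+0.444*80.2) = 28.2402 BTU/lb

28.2402 BTU/lb


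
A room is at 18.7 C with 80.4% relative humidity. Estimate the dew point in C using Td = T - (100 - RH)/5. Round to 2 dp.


Td = 18.7 - (100-80.4)/5 = 14.78 C

14.78 C


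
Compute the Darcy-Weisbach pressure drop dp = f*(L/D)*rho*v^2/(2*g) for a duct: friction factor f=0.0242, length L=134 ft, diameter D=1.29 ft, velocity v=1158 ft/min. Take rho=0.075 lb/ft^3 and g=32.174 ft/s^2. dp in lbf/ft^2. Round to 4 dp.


v_fps = 1158/60 = 19.3 ft/s
dp = 0.0242*(134/1.29)*0.075*19.3^2/(2*32.174) = 1.0914 lbf/ft^2

1.0914 lbf/ft^2


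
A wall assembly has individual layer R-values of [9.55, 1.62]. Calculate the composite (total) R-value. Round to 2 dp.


R_total = 9.55 + 1.62 = 11.17

11.17


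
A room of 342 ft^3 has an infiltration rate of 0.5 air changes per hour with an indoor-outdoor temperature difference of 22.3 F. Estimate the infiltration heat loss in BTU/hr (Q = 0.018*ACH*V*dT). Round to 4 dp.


Q = 0.018 * 0.5 * 342 * 22.3 = 68.6394 BTU/hr

68.6394 BTU/hr


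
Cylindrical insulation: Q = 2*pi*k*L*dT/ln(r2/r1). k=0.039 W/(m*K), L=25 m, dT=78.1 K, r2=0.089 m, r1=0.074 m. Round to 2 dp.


Q = 2*pi*0.039*25*78.1/ln(0.089/0.074) = 2592.22 W

2592.22 W


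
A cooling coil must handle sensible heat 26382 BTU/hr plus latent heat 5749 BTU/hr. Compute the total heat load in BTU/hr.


Qt = 26382 + 5749 = 32131 BTU/hr

32131 BTU/hr


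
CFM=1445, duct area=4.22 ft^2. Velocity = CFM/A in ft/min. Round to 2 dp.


V = 1445 / 4.22 = 342.42 ft/min

342.42 ft/min


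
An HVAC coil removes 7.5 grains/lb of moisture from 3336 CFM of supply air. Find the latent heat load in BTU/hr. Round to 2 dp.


Q = 0.68 * 3336 * 7.5 = 17013.60 BTU/hr

17013.60 BTU/hr


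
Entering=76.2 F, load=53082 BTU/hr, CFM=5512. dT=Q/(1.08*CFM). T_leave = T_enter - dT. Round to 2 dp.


dT = 53082/(1.08*5512) = 8.9169
T_leave = 76.2 - 8.9169 = 67.28 F

67.28 F


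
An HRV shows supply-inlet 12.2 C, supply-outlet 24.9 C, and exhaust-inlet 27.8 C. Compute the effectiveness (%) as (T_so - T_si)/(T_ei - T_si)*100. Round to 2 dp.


eff = (24.9-12.2)/(27.8-12.2)*100 = 81.41 %

81.41 %


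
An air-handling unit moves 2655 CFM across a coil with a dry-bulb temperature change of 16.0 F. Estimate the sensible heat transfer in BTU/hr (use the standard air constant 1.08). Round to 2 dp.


Q = 1.08 * 2655 * 16.0 = 45878.40 BTU/hr

45878.40 BTU/hr


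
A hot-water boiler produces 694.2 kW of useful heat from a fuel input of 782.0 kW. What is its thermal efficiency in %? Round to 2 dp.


eta = (694.2/782.0)*100 = 88.77 %

88.77 %


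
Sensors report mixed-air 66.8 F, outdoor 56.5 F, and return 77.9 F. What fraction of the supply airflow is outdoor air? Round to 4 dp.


frac = (66.8 - 77.9) / (56.5 - 77.9) = 0.5187

0.5187


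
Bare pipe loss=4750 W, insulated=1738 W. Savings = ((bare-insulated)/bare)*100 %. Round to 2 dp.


Savings = ((4750-1738)/4750)*100 = 63.41 %

63.41 %


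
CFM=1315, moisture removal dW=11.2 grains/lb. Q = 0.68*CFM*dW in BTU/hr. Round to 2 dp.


Q = 0.68 * 1315 * 11.2 = 10015.04 BTU/hr

10015.04 BTU/hr


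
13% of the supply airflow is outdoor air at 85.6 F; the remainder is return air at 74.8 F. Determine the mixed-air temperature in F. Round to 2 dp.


T_mix = 0.13*85.6 + 0.87*74.8 = 76.20 F

76.20 F


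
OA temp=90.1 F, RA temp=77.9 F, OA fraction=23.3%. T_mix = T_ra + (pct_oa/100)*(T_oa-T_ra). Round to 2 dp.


T_mix = 77.9 + (23.3/100)*(90.1-77.9) = 80.74 F

80.74 F


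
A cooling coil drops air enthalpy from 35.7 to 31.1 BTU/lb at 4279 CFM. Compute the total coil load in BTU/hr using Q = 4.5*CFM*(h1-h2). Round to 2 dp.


Q = 4.5 * 4279 * (35.7 - 31.1) = 88575.30 BTU/hr

88575.30 BTU/hr


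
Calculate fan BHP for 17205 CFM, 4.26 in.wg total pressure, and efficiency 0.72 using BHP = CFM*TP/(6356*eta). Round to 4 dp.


BHP = 17205 * 4.26 / (6356 * 0.72) = 16.0158 hp

16.0158 hp


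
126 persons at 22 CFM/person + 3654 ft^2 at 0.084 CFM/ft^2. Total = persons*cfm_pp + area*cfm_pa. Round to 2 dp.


Total = 126*22 + 3654*0.084 = 3078.94 CFM

3078.94 CFM


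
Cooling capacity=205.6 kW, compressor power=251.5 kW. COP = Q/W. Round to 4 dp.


COP = 205.6 / 251.5 = 0.8175

0.8175


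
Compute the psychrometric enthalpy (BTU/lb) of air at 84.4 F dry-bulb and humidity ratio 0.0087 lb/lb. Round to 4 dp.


h = 0.24*84.4 + 0.0087*(1061+0.444*84.4) = 29.8127 BTU/lb

29.8127 BTU/lb


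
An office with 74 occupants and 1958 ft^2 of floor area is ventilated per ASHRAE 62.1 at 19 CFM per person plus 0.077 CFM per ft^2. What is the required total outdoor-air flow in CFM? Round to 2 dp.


Total = 74*19 + 1958*0.077 = 1556.77 CFM

1556.77 CFM


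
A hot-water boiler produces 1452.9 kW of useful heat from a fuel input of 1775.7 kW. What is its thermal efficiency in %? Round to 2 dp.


eta = (1452.9/1775.7)*100 = 81.82 %

81.82 %


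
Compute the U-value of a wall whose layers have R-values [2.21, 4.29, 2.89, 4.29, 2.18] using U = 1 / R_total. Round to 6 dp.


R_total = 2.21 + 4.29 + 2.89 + 4.29 + 2.18 = 15.86
U = 1/15.86 = 0.063052

0.063052


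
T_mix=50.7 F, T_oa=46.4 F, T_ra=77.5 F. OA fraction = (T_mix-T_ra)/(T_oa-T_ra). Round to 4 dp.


frac = (50.7 - 77.5) / (46.4 - 77.5) = 0.8617

0.8617


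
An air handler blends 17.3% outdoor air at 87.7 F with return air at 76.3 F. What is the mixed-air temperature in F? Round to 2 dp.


T_mix = 76.3 + (17.3/100)*(87.7-76.3) = 78.27 F

78.27 F


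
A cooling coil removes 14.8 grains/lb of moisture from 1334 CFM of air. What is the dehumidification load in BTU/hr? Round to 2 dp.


Q = 0.68 * 1334 * 14.8 = 13425.38 BTU/hr

13425.38 BTU/hr


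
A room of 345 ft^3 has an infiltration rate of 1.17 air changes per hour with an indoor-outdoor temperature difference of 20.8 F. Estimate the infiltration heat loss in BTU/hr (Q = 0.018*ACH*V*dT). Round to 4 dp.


Q = 0.018 * 1.17 * 345 * 20.8 = 151.1266 BTU/hr

151.1266 BTU/hr


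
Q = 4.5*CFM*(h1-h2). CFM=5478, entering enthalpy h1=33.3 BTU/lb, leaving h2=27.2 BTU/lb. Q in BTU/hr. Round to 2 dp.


Q = 4.5 * 5478 * (33.3 - 27.2) = 150371.10 BTU/hr

150371.10 BTU/hr


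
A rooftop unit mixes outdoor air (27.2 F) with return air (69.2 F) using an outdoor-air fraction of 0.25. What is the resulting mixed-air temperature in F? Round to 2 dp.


T_mix = 0.25*27.2 + 0.75*69.2 = 58.70 F

58.70 F


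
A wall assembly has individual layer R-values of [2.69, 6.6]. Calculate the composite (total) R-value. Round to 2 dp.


R_total = 2.69 + 6.6 = 9.29

9.29


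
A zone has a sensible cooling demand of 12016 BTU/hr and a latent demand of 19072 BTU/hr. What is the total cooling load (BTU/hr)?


Qt = 12016 + 19072 = 31088 BTU/hr

31088 BTU/hr


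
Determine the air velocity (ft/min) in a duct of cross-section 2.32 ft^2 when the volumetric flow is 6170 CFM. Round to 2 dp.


V = 6170 / 2.32 = 2659.48 ft/min

2659.48 ft/min


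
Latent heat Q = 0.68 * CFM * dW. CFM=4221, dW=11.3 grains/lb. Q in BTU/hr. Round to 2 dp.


Q = 0.68 * 4221 * 11.3 = 32434.16 BTU/hr

32434.16 BTU/hr


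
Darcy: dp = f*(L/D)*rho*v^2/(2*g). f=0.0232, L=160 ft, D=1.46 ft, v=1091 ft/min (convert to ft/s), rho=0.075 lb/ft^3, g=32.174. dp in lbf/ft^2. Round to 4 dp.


v_fps = 1091/60 = 18.1833 ft/s
dp = 0.0232*(160/1.46)*0.075*18.1833^2/(2*32.174) = 0.9798 lbf/ft^2

0.9798 lbf/ft^2


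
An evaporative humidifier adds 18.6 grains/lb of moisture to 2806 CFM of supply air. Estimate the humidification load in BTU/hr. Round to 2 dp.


Q = 0.68 * 2806 * 18.6 = 35490.29 BTU/hr

35490.29 BTU/hr


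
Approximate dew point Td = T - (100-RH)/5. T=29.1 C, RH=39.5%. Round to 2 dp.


Td = 29.1 - (100-39.5)/5 = 17.00 C

17.00 C


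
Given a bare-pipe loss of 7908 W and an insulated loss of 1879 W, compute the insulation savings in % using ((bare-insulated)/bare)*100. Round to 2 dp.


Savings = ((7908-1879)/7908)*100 = 76.24 %

76.24 %


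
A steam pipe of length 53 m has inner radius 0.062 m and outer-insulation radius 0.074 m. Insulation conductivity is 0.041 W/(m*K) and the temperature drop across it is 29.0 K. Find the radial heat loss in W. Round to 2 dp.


Q = 2*pi*0.041*53*29.0/ln(0.074/0.062) = 2237.87 W

2237.87 W


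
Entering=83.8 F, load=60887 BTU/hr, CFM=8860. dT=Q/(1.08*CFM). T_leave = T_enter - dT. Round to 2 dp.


dT = 60887/(1.08*8860) = 6.3631
T_leave = 83.8 - 6.3631 = 77.44 F

77.44 F


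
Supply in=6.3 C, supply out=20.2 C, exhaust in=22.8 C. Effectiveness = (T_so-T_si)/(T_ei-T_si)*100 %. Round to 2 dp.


eff = (20.2-6.3)/(22.8-6.3)*100 = 84.24 %

84.24 %


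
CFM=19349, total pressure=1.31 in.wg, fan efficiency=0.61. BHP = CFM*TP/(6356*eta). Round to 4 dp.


BHP = 19349 * 1.31 / (6356 * 0.61) = 6.5376 hp

6.5376 hp


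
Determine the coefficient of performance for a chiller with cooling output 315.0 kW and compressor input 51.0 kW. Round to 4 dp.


COP = 315.0 / 51.0 = 6.1765

6.1765


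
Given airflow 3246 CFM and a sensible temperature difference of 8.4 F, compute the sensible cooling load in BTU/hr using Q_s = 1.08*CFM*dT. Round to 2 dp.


Q = 1.08 * 3246 * 8.4 = 29447.71 BTU/hr

29447.71 BTU/hr


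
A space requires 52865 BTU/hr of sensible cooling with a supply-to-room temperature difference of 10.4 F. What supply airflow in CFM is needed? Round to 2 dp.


CFM = 52865 / (1.08 * 10.4) = 4706.64

4706.64 CFM


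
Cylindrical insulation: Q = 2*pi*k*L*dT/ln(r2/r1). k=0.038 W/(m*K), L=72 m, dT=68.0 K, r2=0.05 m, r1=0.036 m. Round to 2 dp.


Q = 2*pi*0.038*72*68.0/ln(0.05/0.036) = 3558.48 W

3558.48 W


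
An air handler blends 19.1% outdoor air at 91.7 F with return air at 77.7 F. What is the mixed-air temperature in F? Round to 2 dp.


T_mix = 77.7 + (19.1/100)*(91.7-77.7) = 80.37 F

80.37 F


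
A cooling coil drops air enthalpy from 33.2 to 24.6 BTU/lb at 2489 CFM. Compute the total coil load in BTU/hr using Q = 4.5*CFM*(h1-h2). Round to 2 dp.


Q = 4.5 * 2489 * (33.2 - 24.6) = 96324.30 BTU/hr

96324.30 BTU/hr


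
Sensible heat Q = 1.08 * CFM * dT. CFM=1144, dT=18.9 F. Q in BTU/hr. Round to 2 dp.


Q = 1.08 * 1144 * 18.9 = 23351.33 BTU/hr

23351.33 BTU/hr


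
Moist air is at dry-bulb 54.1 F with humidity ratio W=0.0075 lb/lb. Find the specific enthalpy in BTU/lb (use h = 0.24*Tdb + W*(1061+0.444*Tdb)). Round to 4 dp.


h = 0.24*54.1 + 0.0075*(1061+0.444*54.1) = 21.1217 BTU/lb

21.1217 BTU/lb


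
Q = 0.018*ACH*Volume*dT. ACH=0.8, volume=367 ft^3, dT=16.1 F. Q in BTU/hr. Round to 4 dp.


Q = 0.018 * 0.8 * 367 * 16.1 = 85.0853 BTU/hr

85.0853 BTU/hr


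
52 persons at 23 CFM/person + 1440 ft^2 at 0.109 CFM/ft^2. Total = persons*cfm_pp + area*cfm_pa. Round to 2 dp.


Total = 52*23 + 1440*0.109 = 1352.96 CFM

1352.96 CFM


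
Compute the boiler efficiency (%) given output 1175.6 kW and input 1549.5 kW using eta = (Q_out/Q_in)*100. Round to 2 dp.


eta = (1175.6/1549.5)*100 = 75.87 %

75.87 %


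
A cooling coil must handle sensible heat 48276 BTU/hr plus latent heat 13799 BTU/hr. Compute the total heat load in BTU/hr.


Qt = 48276 + 13799 = 62075 BTU/hr

62075 BTU/hr


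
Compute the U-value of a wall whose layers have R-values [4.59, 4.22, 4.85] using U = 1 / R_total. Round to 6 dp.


R_total = 4.59 + 4.22 + 4.85 = 13.66
U = 1/13.66 = 0.073206

0.073206


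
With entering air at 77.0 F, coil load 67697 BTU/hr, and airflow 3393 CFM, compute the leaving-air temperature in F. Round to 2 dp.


dT = 67697/(1.08*3393) = 18.4740
T_leave = 77.0 - 18.4740 = 58.53 F

58.53 F


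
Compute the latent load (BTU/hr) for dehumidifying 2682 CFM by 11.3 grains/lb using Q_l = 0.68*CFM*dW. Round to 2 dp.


Q = 0.68 * 2682 * 11.3 = 20608.49 BTU/hr

20608.49 BTU/hr


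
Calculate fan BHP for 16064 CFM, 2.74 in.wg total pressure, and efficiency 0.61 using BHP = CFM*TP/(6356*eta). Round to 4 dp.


BHP = 16064 * 2.74 / (6356 * 0.61) = 11.3525 hp

11.3525 hp


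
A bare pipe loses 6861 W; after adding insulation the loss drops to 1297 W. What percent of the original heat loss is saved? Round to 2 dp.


Savings = ((6861-1297)/6861)*100 = 81.10 %

81.10 %


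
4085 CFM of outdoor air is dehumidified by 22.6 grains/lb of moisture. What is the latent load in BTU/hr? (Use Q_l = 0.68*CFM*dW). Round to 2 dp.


Q = 0.68 * 4085 * 22.6 = 62778.28 BTU/hr

62778.28 BTU/hr


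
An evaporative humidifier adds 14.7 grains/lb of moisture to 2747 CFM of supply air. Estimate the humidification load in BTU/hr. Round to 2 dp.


Q = 0.68 * 2747 * 14.7 = 27459.01 BTU/hr

27459.01 BTU/hr


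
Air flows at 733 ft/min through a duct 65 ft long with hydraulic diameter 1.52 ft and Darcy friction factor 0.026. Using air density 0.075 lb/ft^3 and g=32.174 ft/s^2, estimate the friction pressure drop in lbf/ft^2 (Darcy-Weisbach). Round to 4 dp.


v_fps = 733/60 = 12.2167 ft/s
dp = 0.026*(65/1.52)*0.075*12.2167^2/(2*32.174) = 0.1934 lbf/ft^2

0.1934 lbf/ft^2


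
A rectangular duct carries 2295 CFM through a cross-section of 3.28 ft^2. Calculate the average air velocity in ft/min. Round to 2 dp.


V = 2295 / 3.28 = 699.70 ft/min

699.70 ft/min


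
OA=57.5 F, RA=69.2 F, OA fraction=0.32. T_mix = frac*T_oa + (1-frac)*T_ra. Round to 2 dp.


T_mix = 0.32*57.5 + 0.68*69.2 = 65.46 F

65.46 F


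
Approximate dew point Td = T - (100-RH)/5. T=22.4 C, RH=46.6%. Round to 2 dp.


Td = 22.4 - (100-46.6)/5 = 11.72 C

11.72 C


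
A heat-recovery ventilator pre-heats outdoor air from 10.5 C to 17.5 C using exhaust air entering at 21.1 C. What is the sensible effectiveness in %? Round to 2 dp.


eff = (17.5-10.5)/(21.1-10.5)*100 = 66.04 %

66.04 %


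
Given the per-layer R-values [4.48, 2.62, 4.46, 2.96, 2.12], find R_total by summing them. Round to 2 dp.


R_total = 4.48 + 2.62 + 4.46 + 2.96 + 2.12 = 16.64

16.64


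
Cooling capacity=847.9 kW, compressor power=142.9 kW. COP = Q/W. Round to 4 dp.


COP = 847.9 / 142.9 = 5.9335

5.9335


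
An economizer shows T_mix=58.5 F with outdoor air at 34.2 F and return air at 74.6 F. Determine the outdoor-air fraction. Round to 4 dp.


frac = (58.5 - 74.6) / (34.2 - 74.6) = 0.3985

0.3985


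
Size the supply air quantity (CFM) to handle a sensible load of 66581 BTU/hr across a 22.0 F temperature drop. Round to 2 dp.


CFM = 66581 / (1.08 * 22.0) = 2802.23

2802.23 CFM


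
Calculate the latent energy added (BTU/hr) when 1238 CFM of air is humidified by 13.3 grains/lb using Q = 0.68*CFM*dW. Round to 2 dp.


Q = 0.68 * 1238 * 13.3 = 11196.47 BTU/hr

11196.47 BTU/hr


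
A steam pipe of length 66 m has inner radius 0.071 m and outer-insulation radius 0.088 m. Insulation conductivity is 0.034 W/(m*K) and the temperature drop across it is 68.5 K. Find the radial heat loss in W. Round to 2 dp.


Q = 2*pi*0.034*66*68.5/ln(0.088/0.071) = 4499.34 W

4499.34 W


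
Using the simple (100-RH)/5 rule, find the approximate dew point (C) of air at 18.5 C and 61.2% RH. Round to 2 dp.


Td = 18.5 - (100-61.2)/5 = 10.74 C

10.74 C


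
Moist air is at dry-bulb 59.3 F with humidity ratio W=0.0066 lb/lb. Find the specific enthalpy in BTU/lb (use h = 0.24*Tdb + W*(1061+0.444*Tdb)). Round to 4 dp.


h = 0.24*59.3 + 0.0066*(1061+0.444*59.3) = 21.4084 BTU/lb

21.4084 BTU/lb


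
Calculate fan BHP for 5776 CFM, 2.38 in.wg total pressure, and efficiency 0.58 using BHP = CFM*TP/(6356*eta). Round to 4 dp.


BHP = 5776 * 2.38 / (6356 * 0.58) = 3.7290 hp

3.7290 hp


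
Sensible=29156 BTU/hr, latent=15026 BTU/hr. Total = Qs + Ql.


Qt = 29156 + 15026 = 44182 BTU/hr

44182 BTU/hr


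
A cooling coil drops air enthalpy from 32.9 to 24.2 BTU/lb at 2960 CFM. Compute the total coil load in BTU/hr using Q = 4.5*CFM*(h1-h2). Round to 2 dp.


Q = 4.5 * 2960 * (32.9 - 24.2) = 115884.00 BTU/hr

115884.00 BTU/hr


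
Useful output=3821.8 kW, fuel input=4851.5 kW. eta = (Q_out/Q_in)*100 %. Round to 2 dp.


eta = (3821.8/4851.5)*100 = 78.78 %

78.78 %


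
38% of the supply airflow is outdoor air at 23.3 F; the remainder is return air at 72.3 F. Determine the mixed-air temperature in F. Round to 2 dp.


T_mix = 0.38*23.3 + 0.62*72.3 = 53.68 F

53.68 F


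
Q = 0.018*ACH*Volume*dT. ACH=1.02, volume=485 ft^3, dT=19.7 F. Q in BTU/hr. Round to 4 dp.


Q = 0.018 * 1.02 * 485 * 19.7 = 175.4206 BTU/hr

175.4206 BTU/hr


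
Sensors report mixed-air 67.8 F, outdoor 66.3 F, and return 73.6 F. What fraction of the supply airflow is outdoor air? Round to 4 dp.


frac = (67.8 - 73.6) / (66.3 - 73.6) = 0.7945

0.7945


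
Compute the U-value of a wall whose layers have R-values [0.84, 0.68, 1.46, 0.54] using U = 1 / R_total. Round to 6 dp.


R_total = 0.84 + 0.68 + 1.46 + 0.54 = 3.52
U = 1/3.52 = 0.284091

0.284091


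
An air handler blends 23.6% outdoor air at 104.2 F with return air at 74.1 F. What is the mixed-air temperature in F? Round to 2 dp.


T_mix = 74.1 + (23.6/100)*(104.2-74.1) = 81.20 F

81.20 F


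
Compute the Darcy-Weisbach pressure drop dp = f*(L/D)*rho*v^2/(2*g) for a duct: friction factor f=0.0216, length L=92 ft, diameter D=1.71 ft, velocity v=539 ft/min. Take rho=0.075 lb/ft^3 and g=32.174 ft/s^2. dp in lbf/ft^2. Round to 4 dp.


v_fps = 539/60 = 8.9833 ft/s
dp = 0.0216*(92/1.71)*0.075*8.9833^2/(2*32.174) = 0.1093 lbf/ft^2

0.1093 lbf/ft^2


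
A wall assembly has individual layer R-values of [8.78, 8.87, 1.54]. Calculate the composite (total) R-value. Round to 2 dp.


R_total = 8.78 + 8.87 + 1.54 = 19.19

19.19


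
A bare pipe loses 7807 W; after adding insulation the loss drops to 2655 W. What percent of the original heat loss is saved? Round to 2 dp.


Savings = ((7807-2655)/7807)*100 = 65.99 %

65.99 %


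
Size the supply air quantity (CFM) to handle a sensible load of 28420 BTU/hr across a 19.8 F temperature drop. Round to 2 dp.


CFM = 28420 / (1.08 * 19.8) = 1329.03

1329.03 CFM


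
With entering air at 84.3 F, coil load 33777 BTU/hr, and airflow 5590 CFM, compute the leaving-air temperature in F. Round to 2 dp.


dT = 33777/(1.08*5590) = 5.5948
T_leave = 84.3 - 5.5948 = 78.71 F

78.71 F


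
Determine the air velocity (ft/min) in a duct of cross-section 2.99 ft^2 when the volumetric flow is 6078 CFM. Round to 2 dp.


V = 6078 / 2.99 = 2032.78 ft/min

2032.78 ft/min


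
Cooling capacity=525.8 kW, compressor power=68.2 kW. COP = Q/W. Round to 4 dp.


COP = 525.8 / 68.2 = 7.7097

7.7097


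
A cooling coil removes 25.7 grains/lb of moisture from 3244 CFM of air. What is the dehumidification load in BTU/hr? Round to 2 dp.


Q = 0.68 * 3244 * 25.7 = 56692.14 BTU/hr

56692.14 BTU/hr


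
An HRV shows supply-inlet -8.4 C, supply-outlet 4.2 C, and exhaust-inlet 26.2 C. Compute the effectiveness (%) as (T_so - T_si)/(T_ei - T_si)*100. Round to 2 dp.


eff = (4.2-(-8.4))/(26.2-(-8.4))*100 = 36.42 %

36.42 %


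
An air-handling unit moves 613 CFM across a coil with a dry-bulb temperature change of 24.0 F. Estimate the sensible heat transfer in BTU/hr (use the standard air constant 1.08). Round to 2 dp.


Q = 1.08 * 613 * 24.0 = 15888.96 BTU/hr

15888.96 BTU/hr


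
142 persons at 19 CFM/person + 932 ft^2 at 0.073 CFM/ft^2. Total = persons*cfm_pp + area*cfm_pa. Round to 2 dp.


Total = 142*19 + 932*0.073 = 2766.04 CFM

2766.04 CFM


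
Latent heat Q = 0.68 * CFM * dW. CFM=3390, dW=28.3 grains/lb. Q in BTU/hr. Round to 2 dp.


Q = 0.68 * 3390 * 28.3 = 65237.16 BTU/hr

65237.16 BTU/hr


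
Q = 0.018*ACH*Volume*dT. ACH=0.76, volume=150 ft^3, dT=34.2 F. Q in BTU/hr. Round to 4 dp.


Q = 0.018 * 0.76 * 150 * 34.2 = 70.1784 BTU/hr

70.1784 BTU/hr


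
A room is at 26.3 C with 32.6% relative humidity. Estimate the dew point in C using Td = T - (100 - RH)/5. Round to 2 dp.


Td = 26.3 - (100-32.6)/5 = 12.82 C

12.82 C


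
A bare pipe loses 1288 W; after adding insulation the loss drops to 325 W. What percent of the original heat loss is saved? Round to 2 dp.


Savings = ((1288-325)/1288)*100 = 74.77 %

74.77 %


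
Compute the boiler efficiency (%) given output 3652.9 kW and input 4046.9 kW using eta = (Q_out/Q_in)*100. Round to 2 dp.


eta = (3652.9/4046.9)*100 = 90.26 %

90.26 %


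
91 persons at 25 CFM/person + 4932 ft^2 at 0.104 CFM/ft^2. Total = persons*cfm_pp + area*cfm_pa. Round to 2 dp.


Total = 91*25 + 4932*0.104 = 2787.93 CFM

2787.93 CFM


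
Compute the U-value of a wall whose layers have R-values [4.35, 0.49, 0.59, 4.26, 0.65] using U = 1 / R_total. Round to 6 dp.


R_total = 4.35 + 0.49 + 0.59 + 4.26 + 0.65 = 10.34
U = 1/10.34 = 0.096712

0.096712


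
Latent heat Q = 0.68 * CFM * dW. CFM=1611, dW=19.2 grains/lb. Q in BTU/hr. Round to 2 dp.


Q = 0.68 * 1611 * 19.2 = 21033.22 BTU/hr

21033.22 BTU/hr


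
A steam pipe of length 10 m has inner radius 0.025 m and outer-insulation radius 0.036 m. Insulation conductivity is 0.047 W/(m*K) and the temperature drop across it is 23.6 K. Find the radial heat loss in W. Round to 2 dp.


Q = 2*pi*0.047*10*23.6/ln(0.036/0.025) = 191.13 W

191.13 W


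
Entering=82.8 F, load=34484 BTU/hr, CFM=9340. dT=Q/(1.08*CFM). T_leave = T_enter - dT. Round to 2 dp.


dT = 34484/(1.08*9340) = 3.4186
T_leave = 82.8 - 3.4186 = 79.38 F

79.38 F


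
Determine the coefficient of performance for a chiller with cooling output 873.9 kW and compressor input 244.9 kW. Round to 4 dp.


COP = 873.9 / 244.9 = 3.5684

3.5684


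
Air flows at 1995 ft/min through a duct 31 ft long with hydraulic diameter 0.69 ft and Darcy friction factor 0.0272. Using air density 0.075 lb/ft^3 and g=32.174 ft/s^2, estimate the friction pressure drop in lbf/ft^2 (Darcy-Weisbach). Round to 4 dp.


v_fps = 1995/60 = 33.25 ft/s
dp = 0.0272*(31/0.69)*0.075*33.25^2/(2*32.174) = 1.5747 lbf/ft^2

1.5747 lbf/ft^2


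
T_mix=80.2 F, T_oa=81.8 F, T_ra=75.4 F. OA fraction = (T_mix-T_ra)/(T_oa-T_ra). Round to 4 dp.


frac = (80.2 - 75.4) / (81.8 - 75.4) = 0.7500

0.7500


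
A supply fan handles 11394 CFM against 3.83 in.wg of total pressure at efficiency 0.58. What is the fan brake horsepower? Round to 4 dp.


BHP = 11394 * 3.83 / (6356 * 0.58) = 11.8376 hp

11.8376 hp


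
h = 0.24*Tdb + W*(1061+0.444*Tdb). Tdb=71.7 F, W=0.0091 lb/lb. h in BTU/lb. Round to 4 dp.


h = 0.24*71.7 + 0.0091*(1061+0.444*71.7) = 27.1528 BTU/lb

27.1528 BTU/lb


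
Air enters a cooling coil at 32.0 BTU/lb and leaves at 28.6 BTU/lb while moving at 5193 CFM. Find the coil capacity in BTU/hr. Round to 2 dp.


Q = 4.5 * 5193 * (32.0 - 28.6) = 79452.90 BTU/hr

79452.90 BTU/hr


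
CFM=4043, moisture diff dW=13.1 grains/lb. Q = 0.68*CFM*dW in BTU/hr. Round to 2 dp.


Q = 0.68 * 4043 * 13.1 = 36015.04 BTU/hr

36015.04 BTU/hr


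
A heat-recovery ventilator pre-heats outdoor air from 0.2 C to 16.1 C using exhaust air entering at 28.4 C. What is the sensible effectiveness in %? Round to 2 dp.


eff = (16.1-0.2)/(28.4-0.2)*100 = 56.38 %

56.38 %


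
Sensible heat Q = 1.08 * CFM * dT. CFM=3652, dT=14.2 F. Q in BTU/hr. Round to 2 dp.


Q = 1.08 * 3652 * 14.2 = 56007.07 BTU/hr

56007.07 BTU/hr


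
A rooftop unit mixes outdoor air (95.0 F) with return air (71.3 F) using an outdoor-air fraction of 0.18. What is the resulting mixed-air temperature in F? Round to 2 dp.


T_mix = 0.18*95.0 + 0.82*71.3 = 75.57 F

75.57 F


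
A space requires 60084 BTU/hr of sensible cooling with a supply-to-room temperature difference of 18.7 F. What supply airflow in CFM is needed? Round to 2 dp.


CFM = 60084 / (1.08 * 18.7) = 2975.04

2975.04 CFM


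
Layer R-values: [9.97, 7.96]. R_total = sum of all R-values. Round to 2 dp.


R_total = 9.97 + 7.96 = 17.93

17.93


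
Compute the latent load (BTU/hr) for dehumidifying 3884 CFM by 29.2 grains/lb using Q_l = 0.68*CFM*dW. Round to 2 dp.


Q = 0.68 * 3884 * 29.2 = 77120.70 BTU/hr

77120.70 BTU/hr


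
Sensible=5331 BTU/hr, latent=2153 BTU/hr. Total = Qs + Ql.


Qt = 5331 + 2153 = 7484 BTU/hr

7484 BTU/hr


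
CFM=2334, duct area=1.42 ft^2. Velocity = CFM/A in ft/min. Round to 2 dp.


V = 2334 / 1.42 = 1643.66 ft/min

1643.66 ft/min


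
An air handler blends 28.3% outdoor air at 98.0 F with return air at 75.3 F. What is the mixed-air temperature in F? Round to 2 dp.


T_mix = 75.3 + (28.3/100)*(98.0-75.3) = 81.72 F

81.72 F


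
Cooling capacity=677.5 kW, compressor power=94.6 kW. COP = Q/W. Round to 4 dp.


COP = 677.5 / 94.6 = 7.1617

7.1617


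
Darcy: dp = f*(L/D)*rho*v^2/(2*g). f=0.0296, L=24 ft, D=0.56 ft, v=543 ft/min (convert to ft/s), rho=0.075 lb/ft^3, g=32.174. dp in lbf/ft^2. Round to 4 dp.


v_fps = 543/60 = 9.05 ft/s
dp = 0.0296*(24/0.56)*0.075*9.05^2/(2*32.174) = 0.1211 lbf/ft^2

0.1211 lbf/ft^2


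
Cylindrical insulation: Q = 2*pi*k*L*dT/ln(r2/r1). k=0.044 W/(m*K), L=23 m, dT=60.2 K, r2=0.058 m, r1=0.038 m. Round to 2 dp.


Q = 2*pi*0.044*23*60.2/ln(0.058/0.038) = 905.24 W

905.24 W


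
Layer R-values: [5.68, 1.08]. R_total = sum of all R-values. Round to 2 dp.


R_total = 5.68 + 1.08 = 6.76

6.76


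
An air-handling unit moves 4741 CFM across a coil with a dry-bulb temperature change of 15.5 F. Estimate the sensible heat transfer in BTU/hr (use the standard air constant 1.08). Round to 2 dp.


Q = 1.08 * 4741 * 15.5 = 79364.34 BTU/hr

79364.34 BTU/hr


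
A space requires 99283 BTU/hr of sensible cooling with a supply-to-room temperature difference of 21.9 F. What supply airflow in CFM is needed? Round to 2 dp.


CFM = 99283 / (1.08 * 21.9) = 4197.66

4197.66 CFM


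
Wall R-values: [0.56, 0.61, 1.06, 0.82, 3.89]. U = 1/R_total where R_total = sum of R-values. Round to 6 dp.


R_total = 0.56 + 0.61 + 1.06 + 0.82 + 3.89 = 6.94
U = 1/6.94 = 0.144092

0.144092


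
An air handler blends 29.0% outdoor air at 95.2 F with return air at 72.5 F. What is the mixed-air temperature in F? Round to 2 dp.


T_mix = 72.5 + (29.0/100)*(95.2-72.5) = 79.08 F

79.08 F


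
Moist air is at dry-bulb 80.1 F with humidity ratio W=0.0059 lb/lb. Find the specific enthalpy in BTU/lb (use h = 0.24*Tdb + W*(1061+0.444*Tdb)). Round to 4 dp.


h = 0.24*80.1 + 0.0059*(1061+0.444*80.1) = 25.6937 BTU/lb

25.6937 BTU/lb


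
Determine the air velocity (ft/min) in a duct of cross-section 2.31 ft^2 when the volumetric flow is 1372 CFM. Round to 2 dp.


V = 1372 / 2.31 = 593.94 ft/min

593.94 ft/min


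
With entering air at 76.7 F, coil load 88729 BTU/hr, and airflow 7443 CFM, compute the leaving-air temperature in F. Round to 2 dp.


dT = 88729/(1.08*7443) = 11.0381
T_leave = 76.7 - 11.0381 = 65.66 F

65.66 F


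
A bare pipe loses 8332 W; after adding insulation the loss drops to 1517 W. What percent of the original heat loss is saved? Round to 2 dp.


Savings = ((8332-1517)/8332)*100 = 81.79 %

81.79 %


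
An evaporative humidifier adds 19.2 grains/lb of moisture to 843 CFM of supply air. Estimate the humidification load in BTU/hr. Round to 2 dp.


Q = 0.68 * 843 * 19.2 = 11006.21 BTU/hr

11006.21 BTU/hr


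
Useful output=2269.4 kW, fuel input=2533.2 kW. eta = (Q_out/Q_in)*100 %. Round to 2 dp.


eta = (2269.4/2533.2)*100 = 89.59 %

89.59 %


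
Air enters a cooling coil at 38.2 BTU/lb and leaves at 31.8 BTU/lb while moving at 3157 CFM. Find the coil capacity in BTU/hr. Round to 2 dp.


Q = 4.5 * 3157 * (38.2 - 31.8) = 90921.60 BTU/hr

90921.60 BTU/hr


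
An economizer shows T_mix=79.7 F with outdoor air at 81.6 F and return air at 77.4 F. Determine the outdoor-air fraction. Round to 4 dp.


frac = (79.7 - 77.4) / (81.6 - 77.4) = 0.5476

0.5476


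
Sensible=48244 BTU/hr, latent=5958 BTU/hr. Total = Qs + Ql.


Qt = 48244 + 5958 = 54202 BTU/hr

54202 BTU/hr


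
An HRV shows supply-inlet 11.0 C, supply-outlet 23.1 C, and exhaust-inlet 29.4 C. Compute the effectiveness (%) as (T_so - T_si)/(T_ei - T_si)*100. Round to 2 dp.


eff = (23.1-11.0)/(29.4-11.0)*100 = 65.76 %

65.76 %


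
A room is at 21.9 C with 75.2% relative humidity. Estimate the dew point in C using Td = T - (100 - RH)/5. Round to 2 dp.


Td = 21.9 - (100-75.2)/5 = 16.94 C

16.94 C


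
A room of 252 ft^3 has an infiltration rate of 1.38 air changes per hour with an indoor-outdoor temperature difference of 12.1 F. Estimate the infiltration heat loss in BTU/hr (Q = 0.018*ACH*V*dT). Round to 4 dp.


Q = 0.018 * 1.38 * 252 * 12.1 = 75.7421 BTU/hr

75.7421 BTU/hr


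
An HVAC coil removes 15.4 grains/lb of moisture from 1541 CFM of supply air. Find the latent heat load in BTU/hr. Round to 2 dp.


Q = 0.68 * 1541 * 15.4 = 16137.35 BTU/hr

16137.35 BTU/hr


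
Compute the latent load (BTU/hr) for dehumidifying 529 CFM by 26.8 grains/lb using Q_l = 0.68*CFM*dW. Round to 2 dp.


Q = 0.68 * 529 * 26.8 = 9640.50 BTU/hr

9640.50 BTU/hr


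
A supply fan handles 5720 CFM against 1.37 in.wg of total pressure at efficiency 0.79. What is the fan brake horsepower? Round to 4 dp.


BHP = 5720 * 1.37 / (6356 * 0.79) = 1.5607 hp

1.5607 hp


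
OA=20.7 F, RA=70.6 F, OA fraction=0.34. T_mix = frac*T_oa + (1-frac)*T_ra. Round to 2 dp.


T_mix = 0.34*20.7 + 0.66*70.6 = 53.63 F

53.63 F


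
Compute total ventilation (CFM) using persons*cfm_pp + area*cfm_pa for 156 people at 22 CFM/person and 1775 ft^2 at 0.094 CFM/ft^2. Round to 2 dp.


Total = 156*22 + 1775*0.094 = 3598.85 CFM

3598.85 CFM


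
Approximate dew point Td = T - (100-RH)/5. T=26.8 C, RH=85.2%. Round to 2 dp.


Td = 26.8 - (100-85.2)/5 = 23.84 C

23.84 C


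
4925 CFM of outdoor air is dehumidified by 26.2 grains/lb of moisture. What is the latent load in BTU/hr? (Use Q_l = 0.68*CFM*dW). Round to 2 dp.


Q = 0.68 * 4925 * 26.2 = 87743.80 BTU/hr

87743.80 BTU/hr


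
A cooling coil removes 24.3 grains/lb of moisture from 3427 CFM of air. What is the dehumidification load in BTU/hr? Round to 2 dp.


Q = 0.68 * 3427 * 24.3 = 56627.75 BTU/hr

56627.75 BTU/hr


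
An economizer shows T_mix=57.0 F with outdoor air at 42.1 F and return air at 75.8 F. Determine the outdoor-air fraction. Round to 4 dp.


frac = (57.0 - 75.8) / (42.1 - 75.8) = 0.5579

0.5579


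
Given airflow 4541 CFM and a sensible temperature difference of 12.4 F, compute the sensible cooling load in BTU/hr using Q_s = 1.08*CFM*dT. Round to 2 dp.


Q = 1.08 * 4541 * 12.4 = 60813.07 BTU/hr

60813.07 BTU/hr


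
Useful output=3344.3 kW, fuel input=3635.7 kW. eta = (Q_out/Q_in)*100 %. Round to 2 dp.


eta = (3344.3/3635.7)*100 = 91.99 %

91.99 %


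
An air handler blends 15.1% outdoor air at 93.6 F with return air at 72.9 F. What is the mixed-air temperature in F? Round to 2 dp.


T_mix = 72.9 + (15.1/100)*(93.6-72.9) = 76.03 F

76.03 F


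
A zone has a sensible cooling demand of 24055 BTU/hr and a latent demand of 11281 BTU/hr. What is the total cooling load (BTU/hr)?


Qt = 24055 + 11281 = 35336 BTU/hr

35336 BTU/hr


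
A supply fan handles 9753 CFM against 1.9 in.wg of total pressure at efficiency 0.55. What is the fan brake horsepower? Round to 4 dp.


BHP = 9753 * 1.9 / (6356 * 0.55) = 5.3008 hp

5.3008 hp


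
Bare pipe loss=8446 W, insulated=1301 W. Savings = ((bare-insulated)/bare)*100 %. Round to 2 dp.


Savings = ((8446-1301)/8446)*100 = 84.60 %

84.60 %


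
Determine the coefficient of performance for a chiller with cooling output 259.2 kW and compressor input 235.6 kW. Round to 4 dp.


COP = 259.2 / 235.6 = 1.1002

1.1002


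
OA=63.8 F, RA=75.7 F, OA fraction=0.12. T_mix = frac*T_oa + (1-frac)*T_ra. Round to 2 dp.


T_mix = 0.12*63.8 + 0.88*75.7 = 74.27 F

74.27 F


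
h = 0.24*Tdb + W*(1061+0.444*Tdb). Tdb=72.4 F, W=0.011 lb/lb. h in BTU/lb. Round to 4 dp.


h = 0.24*72.4 + 0.011*(1061+0.444*72.4) = 29.4006 BTU/lb

29.4006 BTU/lb


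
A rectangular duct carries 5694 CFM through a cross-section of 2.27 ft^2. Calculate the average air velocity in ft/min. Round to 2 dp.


V = 5694 / 2.27 = 2508.37 ft/min

2508.37 ft/min


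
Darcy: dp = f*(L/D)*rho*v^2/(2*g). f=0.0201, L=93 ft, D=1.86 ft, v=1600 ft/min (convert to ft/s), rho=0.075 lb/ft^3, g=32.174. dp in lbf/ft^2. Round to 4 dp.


v_fps = 1600/60 = 26.6667 ft/s
dp = 0.0201*(93/1.86)*0.075*26.6667^2/(2*32.174) = 0.8330 lbf/ft^2

0.8330 lbf/ft^2


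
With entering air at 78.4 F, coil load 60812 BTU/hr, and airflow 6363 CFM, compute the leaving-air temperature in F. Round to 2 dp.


dT = 60812/(1.08*6363) = 8.8492
T_leave = 78.4 - 8.8492 = 69.55 F

69.55 F


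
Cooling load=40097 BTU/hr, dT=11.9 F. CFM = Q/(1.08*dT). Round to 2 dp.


CFM = 40097 / (1.08 * 11.9) = 3119.90

3119.90 CFM


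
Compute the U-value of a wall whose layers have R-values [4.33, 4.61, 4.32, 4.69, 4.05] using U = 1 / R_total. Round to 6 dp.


R_total = 4.33 + 4.61 + 4.32 + 4.69 + 4.05 = 22.00
U = 1/22.00 = 0.045455

0.045455


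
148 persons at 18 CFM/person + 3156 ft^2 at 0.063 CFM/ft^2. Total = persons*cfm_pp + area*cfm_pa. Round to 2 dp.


Total = 148*18 + 3156*0.063 = 2862.83 CFM

2862.83 CFM


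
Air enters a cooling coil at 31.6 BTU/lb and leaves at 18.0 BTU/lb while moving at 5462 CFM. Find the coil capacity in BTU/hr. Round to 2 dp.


Q = 4.5 * 5462 * (31.6 - 18.0) = 334274.40 BTU/hr

334274.40 BTU/hr


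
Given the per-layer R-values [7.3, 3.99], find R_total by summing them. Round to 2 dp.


R_total = 7.3 + 3.99 = 11.29

11.29


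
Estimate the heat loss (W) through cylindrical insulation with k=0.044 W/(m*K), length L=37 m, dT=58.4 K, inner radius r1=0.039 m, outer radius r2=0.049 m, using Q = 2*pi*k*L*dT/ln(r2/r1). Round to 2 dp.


Q = 2*pi*0.044*37*58.4/ln(0.049/0.039) = 2617.10 W

2617.10 W


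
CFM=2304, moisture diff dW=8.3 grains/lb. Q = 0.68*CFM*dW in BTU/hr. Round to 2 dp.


Q = 0.68 * 2304 * 8.3 = 13003.78 BTU/hr

13003.78 BTU/hr


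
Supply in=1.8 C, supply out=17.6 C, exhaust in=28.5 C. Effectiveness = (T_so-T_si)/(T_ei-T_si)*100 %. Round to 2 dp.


eff = (17.6-1.8)/(28.5-1.8)*100 = 59.18 %

59.18 %


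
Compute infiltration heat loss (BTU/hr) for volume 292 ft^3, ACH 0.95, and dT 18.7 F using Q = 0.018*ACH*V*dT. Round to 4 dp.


Q = 0.018 * 0.95 * 292 * 18.7 = 93.3728 BTU/hr

93.3728 BTU/hr


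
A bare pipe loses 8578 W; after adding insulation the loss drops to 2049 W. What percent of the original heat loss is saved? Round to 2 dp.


Savings = ((8578-2049)/8578)*100 = 76.11 %

76.11 %


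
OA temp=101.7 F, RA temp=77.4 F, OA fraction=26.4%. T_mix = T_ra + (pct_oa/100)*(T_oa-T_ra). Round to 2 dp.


T_mix = 77.4 + (26.4/100)*(101.7-77.4) = 83.82 F

83.82 F


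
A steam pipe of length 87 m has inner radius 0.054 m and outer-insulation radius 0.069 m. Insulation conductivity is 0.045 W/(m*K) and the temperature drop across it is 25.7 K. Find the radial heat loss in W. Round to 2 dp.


Q = 2*pi*0.045*87*25.7/ln(0.069/0.054) = 2579.06 W

2579.06 W


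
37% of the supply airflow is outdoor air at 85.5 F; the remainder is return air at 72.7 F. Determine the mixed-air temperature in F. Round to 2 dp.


T_mix = 0.37*85.5 + 0.63*72.7 = 77.44 F

77.44 F


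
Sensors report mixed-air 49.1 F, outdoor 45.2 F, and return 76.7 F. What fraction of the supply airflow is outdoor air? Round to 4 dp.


frac = (49.1 - 76.7) / (45.2 - 76.7) = 0.8762

0.8762


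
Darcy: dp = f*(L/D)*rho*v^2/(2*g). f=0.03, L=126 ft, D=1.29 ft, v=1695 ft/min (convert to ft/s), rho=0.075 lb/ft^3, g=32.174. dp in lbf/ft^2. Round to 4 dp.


v_fps = 1695/60 = 28.25 ft/s
dp = 0.03*(126/1.29)*0.075*28.25^2/(2*32.174) = 2.7256 lbf/ft^2

2.7256 lbf/ft^2


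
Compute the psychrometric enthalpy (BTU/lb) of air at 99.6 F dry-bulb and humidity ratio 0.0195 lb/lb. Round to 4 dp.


h = 0.24*99.6 + 0.0195*(1061+0.444*99.6) = 45.4558 BTU/lb

45.4558 BTU/lb


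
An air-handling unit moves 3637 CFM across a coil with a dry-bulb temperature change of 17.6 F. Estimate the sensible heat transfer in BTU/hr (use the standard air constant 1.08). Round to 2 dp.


Q = 1.08 * 3637 * 17.6 = 69132.10 BTU/hr

69132.10 BTU/hr


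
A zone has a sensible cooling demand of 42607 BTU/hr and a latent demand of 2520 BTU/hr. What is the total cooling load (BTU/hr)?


Qt = 42607 + 2520 = 45127 BTU/hr

45127 BTU/hr
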